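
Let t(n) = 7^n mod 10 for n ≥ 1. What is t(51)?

t(1) = 7; t(2) = 9; t(3) = 3; t(4) = 1; t(5) = 7.
Since t(5) = t(1) = 7, the sequence is periodic with period 4.
So t(51) = t(1 + ((51-1) mod 4)) = t(3) = 3.

3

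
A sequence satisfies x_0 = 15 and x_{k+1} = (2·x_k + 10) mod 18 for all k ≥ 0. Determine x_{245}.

x_0 = 15, x_1 = 4, x_2 = 0, x_3 = 10, x_4 = 12, x_5 = 16, x_6 = 6, x_7 = 4.
Since x_7 = x_1 = 4, the sequence is eventually periodic: after a pre-period of length 1 it cycles with period 6.
For k ≥ 1, x_k depends only on (k - 1) mod 6. (245 - 1) mod 6 = 4, so x_{245} = x_5 = 16.

16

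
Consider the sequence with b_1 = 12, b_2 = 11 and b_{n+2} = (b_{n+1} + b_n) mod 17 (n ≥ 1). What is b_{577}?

12

Computing terms: b_1 = 12,  b_2 = 11,  b_3 = 6,  b_4 = 0,  b_5 = 6,  b_6 = 6,  b_7 = 12,  b_8 = 1,  b_9 = 13,  b_{10} = 14,  b_{11} = 10,  b_{12} = 7,  b_{13} = 0,  b_{14} = 7,  b_{15} = 7,  b_{16} = 14,  b_{17} = 4,  b_{18} = 1,  b_{19} = 5,  b_{20} = 6,  b_{21} = 11,  b_{22} = 0,  b_{23} = 11,  b_{24} = 11,  b_{25} = 5,  b_{26} = 16,  b_{27} = 4,  b_{28} = 3,  b_{29} = 7,  b_{30} = 10,  b_{31} = 0,  b_{32} = 10,  b_{33} = 10,  b_{34} = 3,  b_{35} = 13,  b_{36} = 16,  b_{37} = 12,  b_{38} = 11.
Since (b_{37}, b_{38}) = (b_1, b_2) = (12, 11) (two consecutive terms determine the rest), the sequence is periodic with period 36.
So b_{577} = b_{1 + ((577-1) mod 36)} = b_1 = 12.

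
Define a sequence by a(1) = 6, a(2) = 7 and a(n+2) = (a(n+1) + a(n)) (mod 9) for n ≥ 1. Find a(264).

1

Computing terms: a(1) = 6, a(2) = 7, a(3) = 4, a(4) = 2, a(5) = 6, a(6) = 8, a(7) = 5, a(8) = 4, a(9) = 0, a(10) = 4, a(11) = 4, a(12) = 8, a(13) = 3, a(14) = 2, a(15) = 5, a(16) = 7, a(17) = 3, a(18) = 1, a(19) = 4, a(20) = 5, a(21) = 0, a(22) = 5, a(23) = 5, a(24) = 1, a(25) = 6, a(26) = 7.
Since (a(25), a(26)) = (a(1), a(2)) = (6, 7) (two consecutive terms determine the rest), the sequence is periodic with period 24.
(264 - 1) mod 24 = 23, so a(264) = a(24) = 1.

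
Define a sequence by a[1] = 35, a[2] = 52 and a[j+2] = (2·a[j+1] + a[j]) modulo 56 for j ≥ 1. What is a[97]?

We have a[1] = 35, a[2] = 52, a[3] = 27, a[4] = 50, a[5] = 15, a[6] = 24, a[7] = 7, a[8] = 38, a[9] = 27, a[10] = 36, a[11] = 43, a[12] = 10, a[13] = 7, a[14] = 24, a[15] = 55, a[16] = 22, a[17] = 43, a[18] = 52, a[19] = 35, a[20] = 10, a[21] = 55, a[22] = 8, a[23] = 15, a[24] = 38, a[25] = 35, a[26] = 52.
The sequence repeats with period 24.
(97 - 1) mod 24 = 0, so a[97] = a[1] = 35.

35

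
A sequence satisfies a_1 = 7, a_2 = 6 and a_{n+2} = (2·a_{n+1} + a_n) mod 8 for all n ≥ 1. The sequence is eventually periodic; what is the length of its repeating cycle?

8

Computing terms: a_1 = 7,  a_2 = 6,  a_3 = 3,  a_4 = 4,  a_5 = 3,  a_6 = 2,  a_7 = 7,  a_8 = 0,  a_9 = 7,  a_{10} = 6.
Since (a_9, a_{10}) = (a_1, a_2) = (7, 6) (two consecutive terms determine the rest), the sequence is periodic with period 8.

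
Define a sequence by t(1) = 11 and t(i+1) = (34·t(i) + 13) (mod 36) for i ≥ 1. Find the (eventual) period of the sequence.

9

Listing terms: t(1) = 11, t(2) = 27, t(3) = 31, t(4) = 23, t(5) = 3, t(6) = 7, t(7) = 35, t(8) = 15, t(9) = 19, t(10) = 11.
Since t(10) = t(1) = 11, the sequence is periodic with period 9.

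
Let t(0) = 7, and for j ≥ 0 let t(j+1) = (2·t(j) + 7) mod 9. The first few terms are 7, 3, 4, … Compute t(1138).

t(0) = 7,  t(1) = 3,  t(2) = 4,  t(3) = 6,  t(4) = 1,  t(5) = 0,  t(6) = 7.
The sequence repeats with period 6.
(1138 - 0) mod 6 = 4, so t(1138) = t(4) = 1.

1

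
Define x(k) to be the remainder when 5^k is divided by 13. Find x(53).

5

Computing terms: x(0) = 1, x(1) = 5, x(2) = 12, x(3) = 8, x(4) = 1.
The sequence repeats with period 4.
(53 - 0) mod 4 = 1, so x(53) = x(1) = 5.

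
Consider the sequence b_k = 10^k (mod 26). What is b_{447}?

12

Computing terms: b_1 = 10, b_2 = 22, b_3 = 12, b_4 = 16, b_5 = 4, b_6 = 14, b_7 = 10.
Since b_7 = b_1 = 10, the sequence is periodic with period 6.
So b_{447} = b_{1 + ((447-1) mod 6)} = b_3 = 12.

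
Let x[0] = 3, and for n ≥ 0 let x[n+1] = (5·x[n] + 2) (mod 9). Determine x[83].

We have x[0] = 3, x[1] = 8, x[2] = 6, x[3] = 5, x[4] = 0, x[5] = 2, x[6] = 3.
Since x[6] = x[0] = 3, the sequence is periodic with period 6.
(83 - 0) mod 6 = 5, so x[83] = x[5] = 2.

2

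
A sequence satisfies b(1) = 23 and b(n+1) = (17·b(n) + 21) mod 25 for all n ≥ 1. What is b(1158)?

Listing terms: b(1) = 23; b(2) = 12; b(3) = 0; b(4) = 21; b(5) = 3; b(6) = 22; b(7) = 20; b(8) = 11; b(9) = 8; b(10) = 7; b(11) = 15; b(12) = 1; b(13) = 13; b(14) = 17; b(15) = 10; b(16) = 16; b(17) = 18; b(18) = 2; b(19) = 5; b(20) = 6; b(21) = 23.
Since b(21) = b(1) = 23, the sequence is periodic with period 20.
(1158 - 1) mod 20 = 17, so b(1158) = b(18) = 2.

2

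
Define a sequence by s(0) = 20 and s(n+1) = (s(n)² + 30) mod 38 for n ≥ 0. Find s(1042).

Computing terms: s(0) = 20, s(1) = 12, s(2) = 22, s(3) = 20.
Since s(3) = s(0) = 20, the sequence is periodic with period 3.
(1042 - 0) mod 3 = 1, so s(1042) = s(1) = 12.

12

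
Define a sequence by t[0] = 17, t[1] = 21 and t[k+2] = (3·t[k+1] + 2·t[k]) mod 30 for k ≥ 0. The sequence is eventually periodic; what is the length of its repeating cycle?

24

Computing terms: t[0] = 17,  t[1] = 21,  t[2] = 7,  t[3] = 3,  t[4] = 23,  t[5] = 15,  t[6] = 1,  t[7] = 3,  t[8] = 11,  t[9] = 9,  t[10] = 19,  t[11] = 15,  t[12] = 23,  t[13] = 9,  t[14] = 13,  t[15] = 27,  t[16] = 17,  t[17] = 15,  t[18] = 19,  t[19] = 27,  t[20] = 29,  t[21] = 21,  t[22] = 1,  t[23] = 15,  t[24] = 17,  t[25] = 21.
The sequence repeats with period 24.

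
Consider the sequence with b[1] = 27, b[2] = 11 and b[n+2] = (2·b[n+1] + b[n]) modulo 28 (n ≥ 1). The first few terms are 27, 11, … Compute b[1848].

b[1] = 27,  b[2] = 11,  b[3] = 21,  b[4] = 25,  b[5] = 15,  b[6] = 27,  b[7] = 13,  b[8] = 25,  b[9] = 7,  b[10] = 11,  b[11] = 1,  b[12] = 13,  b[13] = 27,  b[14] = 11.
Since (b[13], b[14]) = (b[1], b[2]) = (27, 11) (two consecutive terms determine the rest), the sequence is periodic with period 12.
So b[1848] = b[1 + ((1848-1) mod 12)] = b[12] = 13.

13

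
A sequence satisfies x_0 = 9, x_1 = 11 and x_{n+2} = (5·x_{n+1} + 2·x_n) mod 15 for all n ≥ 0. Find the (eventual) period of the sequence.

x_0 = 9, x_1 = 11, x_2 = 13, x_3 = 12, x_4 = 11, x_5 = 4, x_6 = 12, x_7 = 8, x_8 = 4, x_9 = 6, x_{10} = 8, x_{11} = 7, x_{12} = 6, x_{13} = 14, x_{14} = 7, x_{15} = 3, x_{16} = 14, x_{17} = 1, x_{18} = 3, x_{19} = 2, x_{20} = 1, x_{21} = 9, x_{22} = 2, x_{23} = 13, x_{24} = 9, x_{25} = 11.
Since (x_{24}, x_{25}) = (x_0, x_1) = (9, 11) (two consecutive terms determine the rest), the sequence is periodic with period 24.

24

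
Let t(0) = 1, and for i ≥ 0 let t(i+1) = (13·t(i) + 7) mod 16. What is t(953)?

12

Listing terms: t(0) = 1; t(1) = 4; t(2) = 11; t(3) = 6; t(4) = 5; t(5) = 8; t(6) = 15; t(7) = 10; t(8) = 9; t(9) = 12; t(10) = 3; t(11) = 14; t(12) = 13; t(13) = 0; t(14) = 7; t(15) = 2; t(16) = 1.
Since t(16) = t(0) = 1, the sequence is periodic with period 16.
So t(953) = t(0 + ((953-0) mod 16)) = t(9) = 12.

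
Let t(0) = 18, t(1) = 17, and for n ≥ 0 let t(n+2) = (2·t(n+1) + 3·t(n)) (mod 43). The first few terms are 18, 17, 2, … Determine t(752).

Listing terms: t(0) = 18, t(1) = 17, t(2) = 2, t(3) = 12, t(4) = 30, t(5) = 10, t(6) = 24, t(7) = 35, t(8) = 13, t(9) = 2, t(10) = 0, t(11) = 6, t(12) = 12, t(13) = 42, t(14) = 34, t(15) = 22, t(16) = 17, t(17) = 14, t(18) = 36, t(19) = 28, t(20) = 35, t(21) = 25, t(22) = 26, t(23) = 41, t(24) = 31, t(25) = 13, t(26) = 33, t(27) = 19, t(28) = 8, t(29) = 30, t(30) = 41, t(31) = 0, t(32) = 37, t(33) = 31, t(34) = 1, t(35) = 9, t(36) = 21, t(37) = 26, t(38) = 29, t(39) = 7, t(40) = 15, t(41) = 8, t(42) = 18, t(43) = 17.
Since (t(42), t(43)) = (t(0), t(1)) = (18, 17) (two consecutive terms determine the rest), the sequence is periodic with period 42.
(752 - 0) mod 42 = 38, so t(752) = t(38) = 29.

29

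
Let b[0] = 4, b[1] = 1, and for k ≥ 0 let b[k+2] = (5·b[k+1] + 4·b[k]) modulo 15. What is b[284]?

Computing terms: b[0] = 4,  b[1] = 1,  b[2] = 6,  b[3] = 4,  b[4] = 14,  b[5] = 11,  b[6] = 6,  b[7] = 14,  b[8] = 4,  b[9] = 1.
The sequence repeats with period 8.
(284 - 0) mod 8 = 4, so b[284] = b[4] = 14.

14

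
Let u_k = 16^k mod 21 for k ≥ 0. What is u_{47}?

We have u_0 = 1, u_1 = 16, u_2 = 4, u_3 = 1.
Since u_3 = u_0 = 1, the sequence is periodic with period 3.
So u_{47} = u_{0 + ((47-0) mod 3)} = u_2 = 4.

4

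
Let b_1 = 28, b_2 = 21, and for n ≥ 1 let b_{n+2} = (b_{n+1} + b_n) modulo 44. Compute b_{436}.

2

Listing terms: b_1 = 28; b_2 = 21; b_3 = 5; b_4 = 26; b_5 = 31; b_6 = 13; b_7 = 0; b_8 = 13; b_9 = 13; b_{10} = 26; b_{11} = 39; b_{12} = 21; b_{13} = 16; b_{14} = 37; b_{15} = 9; b_{16} = 2; b_{17} = 11; b_{18} = 13; b_{19} = 24; b_{20} = 37; b_{21} = 17; b_{22} = 10; b_{23} = 27; b_{24} = 37; b_{25} = 20; b_{26} = 13; b_{27} = 33; b_{28} = 2; b_{29} = 35; b_{30} = 37; b_{31} = 28; b_{32} = 21.
The sequence repeats with period 30.
(436 - 1) mod 30 = 15, so b_{436} = b_{16} = 2.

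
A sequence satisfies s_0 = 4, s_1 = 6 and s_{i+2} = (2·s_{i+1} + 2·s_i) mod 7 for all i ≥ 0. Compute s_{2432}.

1

Listing terms: s_0 = 4; s_1 = 6; s_2 = 6; s_3 = 3; s_4 = 4; s_5 = 0; s_6 = 1; s_7 = 2; s_8 = 6; s_9 = 2; s_{10} = 2; s_{11} = 1; s_{12} = 6; s_{13} = 0; s_{14} = 5; s_{15} = 3; s_{16} = 2; s_{17} = 3; s_{18} = 3; s_{19} = 5; s_{20} = 2; s_{21} = 0; s_{22} = 4; s_{23} = 1; s_{24} = 3; s_{25} = 1; s_{26} = 1; s_{27} = 4; s_{28} = 3; s_{29} = 0; s_{30} = 6; s_{31} = 5; s_{32} = 1; s_{33} = 5; s_{34} = 5; s_{35} = 6; s_{36} = 1; s_{37} = 0; s_{38} = 2; s_{39} = 4; s_{40} = 5; s_{41} = 4; s_{42} = 4; s_{43} = 2; s_{44} = 5; s_{45} = 0; s_{46} = 3; s_{47} = 6; s_{48} = 4; s_{49} = 6.
Since (s_{48}, s_{49}) = (s_0, s_1) = (4, 6) (two consecutive terms determine the rest), the sequence is periodic with period 48.
So s_{2432} = s_{0 + ((2432-0) mod 48)} = s_{32} = 1.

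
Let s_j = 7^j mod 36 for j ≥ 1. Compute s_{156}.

1

s_1 = 7, s_2 = 13, s_3 = 19, s_4 = 25, s_5 = 31, s_6 = 1, s_7 = 7.
Since s_7 = s_1 = 7, the sequence is periodic with period 6.
So s_{156} = s_{1 + ((156-1) mod 6)} = s_6 = 1.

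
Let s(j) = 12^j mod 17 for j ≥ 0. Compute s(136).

16

Computing terms: s(0) = 1,  s(1) = 12,  s(2) = 8,  s(3) = 11,  s(4) = 13,  s(5) = 3,  s(6) = 2,  s(7) = 7,  s(8) = 16,  s(9) = 5,  s(10) = 9,  s(11) = 6,  s(12) = 4,  s(13) = 14,  s(14) = 15,  s(15) = 10,  s(16) = 1.
Since s(16) = s(0) = 1, the sequence is periodic with period 16.
So s(136) = s(0 + ((136-0) mod 16)) = s(8) = 16.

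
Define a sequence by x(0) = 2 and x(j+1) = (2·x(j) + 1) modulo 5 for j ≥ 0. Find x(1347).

Computing terms: x(0) = 2,  x(1) = 0,  x(2) = 1,  x(3) = 3,  x(4) = 2.
Since x(4) = x(0) = 2, the sequence is periodic with period 4.
So x(1347) = x(0 + ((1347-0) mod 4)) = x(3) = 3.

3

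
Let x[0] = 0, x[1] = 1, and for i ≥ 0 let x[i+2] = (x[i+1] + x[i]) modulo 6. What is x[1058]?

We have x[0] = 0, x[1] = 1, x[2] = 1, x[3] = 2, x[4] = 3, x[5] = 5, x[6] = 2, x[7] = 1, x[8] = 3, x[9] = 4, x[10] = 1, x[11] = 5, x[12] = 0, x[13] = 5, x[14] = 5, x[15] = 4, x[16] = 3, x[17] = 1, x[18] = 4, x[19] = 5, x[20] = 3, x[21] = 2, x[22] = 5, x[23] = 1, x[24] = 0, x[25] = 1.
Since (x[24], x[25]) = (x[0], x[1]) = (0, 1) (two consecutive terms determine the rest), the sequence is periodic with period 24.
So x[1058] = x[0 + ((1058-0) mod 24)] = x[2] = 1.

1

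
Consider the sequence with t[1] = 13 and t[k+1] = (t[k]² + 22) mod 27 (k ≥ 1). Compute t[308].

Listing terms: t[1] = 13,  t[2] = 2,  t[3] = 26,  t[4] = 23,  t[5] = 11,  t[6] = 8,  t[7] = 5,  t[8] = 20,  t[9] = 17,  t[10] = 14,  t[11] = 2.
Since t[11] = t[2] = 2, the sequence is eventually periodic: after a pre-period of length 1 it cycles with period 9.
For k ≥ 2, t[k] depends only on (k - 2) mod 9. (308 - 2) mod 9 = 0, so t[308] = t[2] = 2.

2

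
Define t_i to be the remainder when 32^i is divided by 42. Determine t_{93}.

8

Listing terms: t_1 = 32,  t_2 = 16,  t_3 = 8,  t_4 = 4,  t_5 = 2,  t_6 = 22,  t_7 = 32.
Since t_7 = t_1 = 32, the sequence is periodic with period 6.
So t_{93} = t_{1 + ((93-1) mod 6)} = t_3 = 8.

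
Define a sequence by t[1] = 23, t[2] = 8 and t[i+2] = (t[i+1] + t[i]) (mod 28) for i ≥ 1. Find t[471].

We have t[1] = 23,  t[2] = 8,  t[3] = 3,  t[4] = 11,  t[5] = 14,  t[6] = 25,  t[7] = 11,  t[8] = 8,  t[9] = 19,  t[10] = 27,  t[11] = 18,  t[12] = 17,  t[13] = 7,  t[14] = 24,  t[15] = 3,  t[16] = 27,  t[17] = 2,  t[18] = 1,  t[19] = 3,  t[20] = 4,  t[21] = 7,  t[22] = 11,  t[23] = 18,  t[24] = 1,  t[25] = 19,  t[26] = 20,  t[27] = 11,  t[28] = 3,  t[29] = 14,  t[30] = 17,  t[31] = 3,  t[32] = 20,  t[33] = 23,  t[34] = 15,  t[35] = 10,  t[36] = 25,  t[37] = 7,  t[38] = 4,  t[39] = 11,  t[40] = 15,  t[41] = 26,  t[42] = 13,  t[43] = 11,  t[44] = 24,  t[45] = 7,  t[46] = 3,  t[47] = 10,  t[48] = 13,  t[49] = 23,  t[50] = 8.
Since (t[49], t[50]) = (t[1], t[2]) = (23, 8) (two consecutive terms determine the rest), the sequence is periodic with period 48.
(471 - 1) mod 48 = 38, so t[471] = t[39] = 11.

11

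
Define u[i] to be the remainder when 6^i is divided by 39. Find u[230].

Listing terms: u[0] = 1; u[1] = 6; u[2] = 36; u[3] = 21; u[4] = 9; u[5] = 15; u[6] = 12; u[7] = 33; u[8] = 3; u[9] = 18; u[10] = 30; u[11] = 24; u[12] = 27; u[13] = 6.
Since u[13] = u[1] = 6, the sequence is eventually periodic: after a pre-period of length 1 it cycles with period 12.
For i ≥ 1, u[i] depends only on (i - 1) mod 12. (230 - 1) mod 12 = 1, so u[230] = u[2] = 36.

36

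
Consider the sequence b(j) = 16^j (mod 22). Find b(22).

Computing terms: b(0) = 1,  b(1) = 16,  b(2) = 14,  b(3) = 4,  b(4) = 20,  b(5) = 12,  b(6) = 16.
Since b(6) = b(1) = 16, the sequence is eventually periodic: after a pre-period of length 1 it cycles with period 5.
For j ≥ 1, b(j) depends only on (j - 1) mod 5. (22 - 1) mod 5 = 1, so b(22) = b(2) = 14.

14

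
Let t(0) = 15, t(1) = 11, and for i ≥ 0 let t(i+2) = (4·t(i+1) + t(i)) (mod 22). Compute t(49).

Computing terms: t(0) = 15, t(1) = 11, t(2) = 15, t(3) = 5, t(4) = 13, t(5) = 13, t(6) = 21, t(7) = 9, t(8) = 13, t(9) = 17, t(10) = 15, t(11) = 11.
The sequence repeats with period 10.
(49 - 0) mod 10 = 9, so t(49) = t(9) = 17.

17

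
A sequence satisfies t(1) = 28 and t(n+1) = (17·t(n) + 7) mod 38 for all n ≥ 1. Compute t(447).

We have t(1) = 28,  t(2) = 27,  t(3) = 10,  t(4) = 25,  t(5) = 14,  t(6) = 17,  t(7) = 30,  t(8) = 23,  t(9) = 18,  t(10) = 9,  t(11) = 8,  t(12) = 29,  t(13) = 6,  t(14) = 33,  t(15) = 36,  t(16) = 11,  t(17) = 4,  t(18) = 37,  t(19) = 28.
The sequence repeats with period 18.
(447 - 1) mod 18 = 14, so t(447) = t(15) = 36.

36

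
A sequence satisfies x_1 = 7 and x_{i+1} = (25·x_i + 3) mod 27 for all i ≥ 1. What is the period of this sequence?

Listing terms: x_1 = 7; x_2 = 16; x_3 = 25; x_4 = 7.
The sequence repeats with period 3.

3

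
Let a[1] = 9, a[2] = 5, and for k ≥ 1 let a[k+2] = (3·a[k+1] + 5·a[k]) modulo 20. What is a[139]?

We have a[1] = 9; a[2] = 5; a[3] = 0; a[4] = 5; a[5] = 15; a[6] = 10; a[7] = 5; a[8] = 5; a[9] = 0.
Since (a[8], a[9]) = (a[2], a[3]) = (5, 0) (two consecutive terms determine the rest), the sequence is eventually periodic: after a pre-period of length 1 it cycles with period 6.
For k ≥ 2, a[k] depends only on (k - 2) mod 6. (139 - 2) mod 6 = 5, so a[139] = a[7] = 5.

5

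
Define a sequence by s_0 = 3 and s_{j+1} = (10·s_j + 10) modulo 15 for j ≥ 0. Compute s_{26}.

We have s_0 = 3; s_1 = 10; s_2 = 5; s_3 = 0; s_4 = 10.
Since s_4 = s_1 = 10, the sequence is eventually periodic: after a pre-period of length 1 it cycles with period 3.
For j ≥ 1, s_j depends only on (j - 1) mod 3. (26 - 1) mod 3 = 1, so s_{26} = s_2 = 5.

5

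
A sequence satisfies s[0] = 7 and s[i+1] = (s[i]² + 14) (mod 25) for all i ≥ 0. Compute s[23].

s[0] = 7, s[1] = 13, s[2] = 8, s[3] = 3, s[4] = 23, s[5] = 18, s[6] = 13.
Since s[6] = s[1] = 13, the sequence is eventually periodic: after a pre-period of length 1 it cycles with period 5.
For i ≥ 1, s[i] depends only on (i - 1) mod 5. (23 - 1) mod 5 = 2, so s[23] = s[3] = 3.

3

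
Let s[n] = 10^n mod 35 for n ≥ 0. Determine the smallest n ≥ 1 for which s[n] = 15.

6

Listing terms: s[0] = 1; s[1] = 10; s[2] = 30; s[3] = 20; s[4] = 25; s[5] = 5; s[6] = 15; s[7] = 10.
Since s[7] = s[1] = 10, the sequence is eventually periodic: after a pre-period of length 1 it cycles with period 6.
The value 15 first appears (with n ≥ 1) at s[6].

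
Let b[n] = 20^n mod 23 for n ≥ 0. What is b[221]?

20

b[0] = 1, b[1] = 20, b[2] = 9, b[3] = 19, b[4] = 12, b[5] = 10, b[6] = 16, b[7] = 21, b[8] = 6, b[9] = 5, b[10] = 8, b[11] = 22, b[12] = 3, b[13] = 14, b[14] = 4, b[15] = 11, b[16] = 13, b[17] = 7, b[18] = 2, b[19] = 17, b[20] = 18, b[21] = 15, b[22] = 1.
The sequence repeats with period 22.
(221 - 0) mod 22 = 1, so b[221] = b[1] = 20.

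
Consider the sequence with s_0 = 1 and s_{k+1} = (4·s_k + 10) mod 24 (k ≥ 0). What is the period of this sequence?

Computing terms: s_0 = 1,  s_1 = 14,  s_2 = 18,  s_3 = 10,  s_4 = 2,  s_5 = 18.
Since s_5 = s_2 = 18, the sequence is eventually periodic: after a pre-period of length 2 it cycles with period 3.

3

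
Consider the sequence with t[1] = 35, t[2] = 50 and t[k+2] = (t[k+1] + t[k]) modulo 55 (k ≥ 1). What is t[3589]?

20

t[1] = 35; t[2] = 50; t[3] = 30; t[4] = 25; t[5] = 0; t[6] = 25; t[7] = 25; t[8] = 50; t[9] = 20; t[10] = 15; t[11] = 35; t[12] = 50.
Since (t[11], t[12]) = (t[1], t[2]) = (35, 50) (two consecutive terms determine the rest), the sequence is periodic with period 10.
So t[3589] = t[1 + ((3589-1) mod 10)] = t[9] = 20.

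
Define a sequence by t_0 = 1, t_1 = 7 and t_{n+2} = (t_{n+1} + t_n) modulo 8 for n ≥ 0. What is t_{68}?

We have t_0 = 1; t_1 = 7; t_2 = 0; t_3 = 7; t_4 = 7; t_5 = 6; t_6 = 5; t_7 = 3; t_8 = 0; t_9 = 3; t_{10} = 3; t_{11} = 6; t_{12} = 1; t_{13} = 7.
The sequence repeats with period 12.
So t_{68} = t_{0 + ((68-0) mod 12)} = t_8 = 0.

0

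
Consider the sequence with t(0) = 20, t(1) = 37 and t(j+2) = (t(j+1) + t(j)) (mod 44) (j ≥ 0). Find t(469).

17

Listing terms: t(0) = 20; t(1) = 37; t(2) = 13; t(3) = 6; t(4) = 19; t(5) = 25; t(6) = 0; t(7) = 25; t(8) = 25; t(9) = 6; t(10) = 31; t(11) = 37; t(12) = 24; t(13) = 17; t(14) = 41; t(15) = 14; t(16) = 11; t(17) = 25; t(18) = 36; t(19) = 17; t(20) = 9; t(21) = 26; t(22) = 35; t(23) = 17; t(24) = 8; t(25) = 25; t(26) = 33; t(27) = 14; t(28) = 3; t(29) = 17; t(30) = 20; t(31) = 37.
The sequence repeats with period 30.
(469 - 0) mod 30 = 19, so t(469) = t(19) = 17.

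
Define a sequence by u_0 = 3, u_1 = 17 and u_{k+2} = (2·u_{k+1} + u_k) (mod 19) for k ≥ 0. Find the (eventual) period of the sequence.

40

We have u_0 = 3,  u_1 = 17,  u_2 = 18,  u_3 = 15,  u_4 = 10,  u_5 = 16,  u_6 = 4,  u_7 = 5,  u_8 = 14,  u_9 = 14,  u_{10} = 4,  u_{11} = 3,  u_{12} = 10,  u_{13} = 4,  u_{14} = 18,  u_{15} = 2,  u_{16} = 3,  u_{17} = 8,  u_{18} = 0,  u_{19} = 8,  u_{20} = 16,  u_{21} = 2,  u_{22} = 1,  u_{23} = 4,  u_{24} = 9,  u_{25} = 3,  u_{26} = 15,  u_{27} = 14,  u_{28} = 5,  u_{29} = 5,  u_{30} = 15,  u_{31} = 16,  u_{32} = 9,  u_{33} = 15,  u_{34} = 1,  u_{35} = 17,  u_{36} = 16,  u_{37} = 11,  u_{38} = 0,  u_{39} = 11,  u_{40} = 3,  u_{41} = 17.
The sequence repeats with period 40.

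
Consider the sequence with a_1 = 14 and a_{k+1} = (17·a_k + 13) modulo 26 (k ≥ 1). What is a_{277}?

Computing terms: a_1 = 14; a_2 = 17; a_3 = 16; a_4 = 25; a_5 = 22; a_6 = 23; a_7 = 14.
The sequence repeats with period 6.
So a_{277} = a_{1 + ((277-1) mod 6)} = a_1 = 14.

14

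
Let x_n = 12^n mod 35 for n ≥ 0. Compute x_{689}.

17

Listing terms: x_0 = 1; x_1 = 12; x_2 = 4; x_3 = 13; x_4 = 16; x_5 = 17; x_6 = 29; x_7 = 33; x_8 = 11; x_9 = 27; x_{10} = 9; x_{11} = 3; x_{12} = 1.
Since x_{12} = x_0 = 1, the sequence is periodic with period 12.
So x_{689} = x_{0 + ((689-0) mod 12)} = x_5 = 17.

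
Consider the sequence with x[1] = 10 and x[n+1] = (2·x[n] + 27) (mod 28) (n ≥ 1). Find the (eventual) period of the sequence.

Computing terms: x[1] = 10,  x[2] = 19,  x[3] = 9,  x[4] = 17,  x[5] = 5,  x[6] = 9.
Since x[6] = x[3] = 9, the sequence is eventually periodic: after a pre-period of length 2 it cycles with period 3.

3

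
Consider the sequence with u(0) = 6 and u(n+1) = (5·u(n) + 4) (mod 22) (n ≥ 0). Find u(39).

18

u(0) = 6, u(1) = 12, u(2) = 20, u(3) = 16, u(4) = 18, u(5) = 6.
Since u(5) = u(0) = 6, the sequence is periodic with period 5.
(39 - 0) mod 5 = 4, so u(39) = u(4) = 18.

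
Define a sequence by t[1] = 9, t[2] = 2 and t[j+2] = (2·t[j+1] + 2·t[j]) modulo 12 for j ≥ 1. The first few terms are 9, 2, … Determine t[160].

Computing terms: t[1] = 9, t[2] = 2, t[3] = 10, t[4] = 0, t[5] = 8, t[6] = 4, t[7] = 0, t[8] = 8.
Since (t[7], t[8]) = (t[4], t[5]) = (0, 8) (two consecutive terms determine the rest), the sequence is eventually periodic: after a pre-period of length 3 it cycles with period 3.
For j ≥ 4, t[j] depends only on (j - 4) mod 3. (160 - 4) mod 3 = 0, so t[160] = t[4] = 0.

0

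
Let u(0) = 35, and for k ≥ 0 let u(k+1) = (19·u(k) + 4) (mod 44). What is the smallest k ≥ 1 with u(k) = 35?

10

Computing terms: u(0) = 35, u(1) = 9, u(2) = 43, u(3) = 29, u(4) = 27, u(5) = 33, u(6) = 15, u(7) = 25, u(8) = 39, u(9) = 41, u(10) = 35.
Since u(10) = u(0) = 35, the sequence is periodic with period 10.
The value 35 next appears (with k ≥ 1) at u(10).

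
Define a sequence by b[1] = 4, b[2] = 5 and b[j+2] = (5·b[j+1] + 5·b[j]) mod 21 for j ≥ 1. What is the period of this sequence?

Computing terms: b[1] = 4; b[2] = 5; b[3] = 3; b[4] = 19; b[5] = 5; b[6] = 15; b[7] = 16; b[8] = 8; b[9] = 15; b[10] = 10; b[11] = 20; b[12] = 3; b[13] = 10; b[14] = 2; b[15] = 18; b[16] = 16; b[17] = 2; b[18] = 6; b[19] = 19; b[20] = 20; b[21] = 6; b[22] = 4; b[23] = 8; b[24] = 18; b[25] = 4; b[26] = 5.
The sequence repeats with period 24.

24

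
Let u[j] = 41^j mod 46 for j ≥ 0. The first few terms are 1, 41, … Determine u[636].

35

Listing terms: u[0] = 1; u[1] = 41; u[2] = 25; u[3] = 13; u[4] = 27; u[5] = 3; u[6] = 31; u[7] = 29; u[8] = 39; u[9] = 35; u[10] = 9; u[11] = 1.
Since u[11] = u[0] = 1, the sequence is periodic with period 11.
(636 - 0) mod 11 = 9, so u[636] = u[9] = 35.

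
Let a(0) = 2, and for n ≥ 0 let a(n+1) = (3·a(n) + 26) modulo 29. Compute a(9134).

18

a(0) = 2,  a(1) = 3,  a(2) = 6,  a(3) = 15,  a(4) = 13,  a(5) = 7,  a(6) = 18,  a(7) = 22,  a(8) = 5,  a(9) = 12,  a(10) = 4,  a(11) = 9,  a(12) = 24,  a(13) = 11,  a(14) = 1,  a(15) = 0,  a(16) = 26,  a(17) = 17,  a(18) = 19,  a(19) = 25,  a(20) = 14,  a(21) = 10,  a(22) = 27,  a(23) = 20,  a(24) = 28,  a(25) = 23,  a(26) = 8,  a(27) = 21,  a(28) = 2.
Since a(28) = a(0) = 2, the sequence is periodic with period 28.
(9134 - 0) mod 28 = 6, so a(9134) = a(6) = 18.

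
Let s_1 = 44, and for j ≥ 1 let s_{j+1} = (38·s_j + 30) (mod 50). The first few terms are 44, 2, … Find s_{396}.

48

Computing terms: s_1 = 44; s_2 = 2; s_3 = 6; s_4 = 8; s_5 = 34; s_6 = 22; s_7 = 16; s_8 = 38; s_9 = 24; s_{10} = 42; s_{11} = 26; s_{12} = 18; s_{13} = 14; s_{14} = 12; s_{15} = 36; s_{16} = 48; s_{17} = 4; s_{18} = 32; s_{19} = 46; s_{20} = 28; s_{21} = 44.
The sequence repeats with period 20.
So s_{396} = s_{1 + ((396-1) mod 20)} = s_{16} = 48.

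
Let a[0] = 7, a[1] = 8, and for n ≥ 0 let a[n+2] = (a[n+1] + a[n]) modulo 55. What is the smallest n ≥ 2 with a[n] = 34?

9

Computing terms: a[0] = 7,  a[1] = 8,  a[2] = 15,  a[3] = 23,  a[4] = 38,  a[5] = 6,  a[6] = 44,  a[7] = 50,  a[8] = 39,  a[9] = 34,  a[10] = 18,  a[11] = 52,  a[12] = 15,  a[13] = 12,  a[14] = 27,  a[15] = 39,  a[16] = 11,  a[17] = 50,  a[18] = 6,  a[19] = 1,  a[20] = 7,  a[21] = 8.
The sequence repeats with period 20.
The value 34 first appears (with n ≥ 2) at a[9].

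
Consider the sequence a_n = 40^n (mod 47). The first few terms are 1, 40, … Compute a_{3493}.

We have a_0 = 1; a_1 = 40; a_2 = 2; a_3 = 33; a_4 = 4; a_5 = 19; a_6 = 8; a_7 = 38; a_8 = 16; a_9 = 29; a_{10} = 32; a_{11} = 11; a_{12} = 17; a_{13} = 22; a_{14} = 34; a_{15} = 44; a_{16} = 21; a_{17} = 41; a_{18} = 42; a_{19} = 35; a_{20} = 37; a_{21} = 23; a_{22} = 27; a_{23} = 46; a_{24} = 7; a_{25} = 45; a_{26} = 14; a_{27} = 43; a_{28} = 28; a_{29} = 39; a_{30} = 9; a_{31} = 31; a_{32} = 18; a_{33} = 15; a_{34} = 36; a_{35} = 30; a_{36} = 25; a_{37} = 13; a_{38} = 3; a_{39} = 26; a_{40} = 6; a_{41} = 5; a_{42} = 12; a_{43} = 10; a_{44} = 24; a_{45} = 20; a_{46} = 1.
Since a_{46} = a_0 = 1, the sequence is periodic with period 46.
So a_{3493} = a_{0 + ((3493-0) mod 46)} = a_{43} = 10.

10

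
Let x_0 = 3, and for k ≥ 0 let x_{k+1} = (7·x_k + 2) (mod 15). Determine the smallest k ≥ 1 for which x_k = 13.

2

x_0 = 3; x_1 = 8; x_2 = 13; x_3 = 3.
The sequence repeats with period 3.
The value 13 first appears (with k ≥ 1) at x_2.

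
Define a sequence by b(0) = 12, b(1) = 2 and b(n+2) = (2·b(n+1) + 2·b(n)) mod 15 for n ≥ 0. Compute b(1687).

11

b(0) = 12, b(1) = 2, b(2) = 13, b(3) = 0, b(4) = 11, b(5) = 7, b(6) = 6, b(7) = 11, b(8) = 4, b(9) = 0, b(10) = 8, b(11) = 1, b(12) = 3, b(13) = 8, b(14) = 7, b(15) = 0, b(16) = 14, b(17) = 13, b(18) = 9, b(19) = 14, b(20) = 1, b(21) = 0, b(22) = 2, b(23) = 4, b(24) = 12, b(25) = 2.
Since (b(24), b(25)) = (b(0), b(1)) = (12, 2) (two consecutive terms determine the rest), the sequence is periodic with period 24.
(1687 - 0) mod 24 = 7, so b(1687) = b(7) = 11.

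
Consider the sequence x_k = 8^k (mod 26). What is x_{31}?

18

Listing terms: x_1 = 8; x_2 = 12; x_3 = 18; x_4 = 14; x_5 = 8.
The sequence repeats with period 4.
(31 - 1) mod 4 = 2, so x_{31} = x_3 = 18.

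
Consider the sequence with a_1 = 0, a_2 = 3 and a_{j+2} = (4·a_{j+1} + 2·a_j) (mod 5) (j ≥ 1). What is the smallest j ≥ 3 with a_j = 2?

3

a_1 = 0; a_2 = 3; a_3 = 2; a_4 = 4; a_5 = 0; a_6 = 3.
Since (a_5, a_6) = (a_1, a_2) = (0, 3) (two consecutive terms determine the rest), the sequence is periodic with period 4.
The value 2 first appears (with j ≥ 3) at a_3.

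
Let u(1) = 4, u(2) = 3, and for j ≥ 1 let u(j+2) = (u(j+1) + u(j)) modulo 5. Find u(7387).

Listing terms: u(1) = 4; u(2) = 3; u(3) = 2; u(4) = 0; u(5) = 2; u(6) = 2; u(7) = 4; u(8) = 1; u(9) = 0; u(10) = 1; u(11) = 1; u(12) = 2; u(13) = 3; u(14) = 0; u(15) = 3; u(16) = 3; u(17) = 1; u(18) = 4; u(19) = 0; u(20) = 4; u(21) = 4; u(22) = 3.
The sequence repeats with period 20.
So u(7387) = u(1 + ((7387-1) mod 20)) = u(7) = 4.

4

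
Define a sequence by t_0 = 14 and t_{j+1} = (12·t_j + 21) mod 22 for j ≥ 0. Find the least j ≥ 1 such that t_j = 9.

5

Listing terms: t_0 = 14; t_1 = 13; t_2 = 1; t_3 = 11; t_4 = 21; t_5 = 9; t_6 = 19; t_7 = 7; t_8 = 17; t_9 = 5; t_{10} = 15; t_{11} = 3; t_{12} = 13.
Since t_{12} = t_1 = 13, the sequence is eventually periodic: after a pre-period of length 1 it cycles with period 11.
The value 9 first appears (with j ≥ 1) at t_5.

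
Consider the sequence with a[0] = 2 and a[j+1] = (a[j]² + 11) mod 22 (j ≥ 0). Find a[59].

3

We have a[0] = 2,  a[1] = 15,  a[2] = 16,  a[3] = 3,  a[4] = 20,  a[5] = 15.
Since a[5] = a[1] = 15, the sequence is eventually periodic: after a pre-period of length 1 it cycles with period 4.
For j ≥ 1, a[j] depends only on (j - 1) mod 4. (59 - 1) mod 4 = 2, so a[59] = a[3] = 3.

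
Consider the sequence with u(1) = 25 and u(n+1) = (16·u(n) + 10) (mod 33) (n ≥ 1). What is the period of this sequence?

u(1) = 25,  u(2) = 14,  u(3) = 3,  u(4) = 25.
The sequence repeats with period 3.

3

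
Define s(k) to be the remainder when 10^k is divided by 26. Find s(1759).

10

Computing terms: s(0) = 1, s(1) = 10, s(2) = 22, s(3) = 12, s(4) = 16, s(5) = 4, s(6) = 14, s(7) = 10.
Since s(7) = s(1) = 10, the sequence is eventually periodic: after a pre-period of length 1 it cycles with period 6.
For k ≥ 1, s(k) depends only on (k - 1) mod 6. (1759 - 1) mod 6 = 0, so s(1759) = s(1) = 10.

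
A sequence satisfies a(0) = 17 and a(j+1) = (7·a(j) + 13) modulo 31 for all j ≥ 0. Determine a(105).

We have a(0) = 17, a(1) = 8, a(2) = 7, a(3) = 0, a(4) = 13, a(5) = 11, a(6) = 28, a(7) = 23, a(8) = 19, a(9) = 22, a(10) = 12, a(11) = 4, a(12) = 10, a(13) = 21, a(14) = 5, a(15) = 17.
The sequence repeats with period 15.
So a(105) = a(0 + ((105-0) mod 15)) = a(0) = 17.

17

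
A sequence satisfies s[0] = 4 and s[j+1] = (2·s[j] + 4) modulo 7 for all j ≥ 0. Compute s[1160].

We have s[0] = 4; s[1] = 5; s[2] = 0; s[3] = 4.
Since s[3] = s[0] = 4, the sequence is periodic with period 3.
So s[1160] = s[0 + ((1160-0) mod 3)] = s[2] = 0.

0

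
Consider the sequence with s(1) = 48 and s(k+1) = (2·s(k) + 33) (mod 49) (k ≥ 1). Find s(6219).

46

Computing terms: s(1) = 48; s(2) = 31; s(3) = 46; s(4) = 27; s(5) = 38; s(6) = 11; s(7) = 6; s(8) = 45; s(9) = 25; s(10) = 34; s(11) = 3; s(12) = 39; s(13) = 13; s(14) = 10; s(15) = 4; s(16) = 41; s(17) = 17; s(18) = 18; s(19) = 20; s(20) = 24; s(21) = 32; s(22) = 48.
Since s(22) = s(1) = 48, the sequence is periodic with period 21.
So s(6219) = s(1 + ((6219-1) mod 21)) = s(3) = 46.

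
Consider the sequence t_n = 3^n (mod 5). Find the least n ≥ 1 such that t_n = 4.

2

Listing terms: t_0 = 1, t_1 = 3, t_2 = 4, t_3 = 2, t_4 = 1.
Since t_4 = t_0 = 1, the sequence is periodic with period 4.
The value 4 first appears (with n ≥ 1) at t_2.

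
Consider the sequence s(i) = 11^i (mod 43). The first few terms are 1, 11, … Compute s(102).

21

We have s(0) = 1; s(1) = 11; s(2) = 35; s(3) = 41; s(4) = 21; s(5) = 16; s(6) = 4; s(7) = 1.
The sequence repeats with period 7.
So s(102) = s(0 + ((102-0) mod 7)) = s(4) = 21.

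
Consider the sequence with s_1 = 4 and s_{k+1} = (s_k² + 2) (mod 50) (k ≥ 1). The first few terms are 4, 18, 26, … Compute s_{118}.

48

Listing terms: s_1 = 4,  s_2 = 18,  s_3 = 26,  s_4 = 28,  s_5 = 36,  s_6 = 48,  s_7 = 6,  s_8 = 38,  s_9 = 46,  s_{10} = 18.
Since s_{10} = s_2 = 18, the sequence is eventually periodic: after a pre-period of length 1 it cycles with period 8.
For k ≥ 2, s_k depends only on (k - 2) mod 8. (118 - 2) mod 8 = 4, so s_{118} = s_6 = 48.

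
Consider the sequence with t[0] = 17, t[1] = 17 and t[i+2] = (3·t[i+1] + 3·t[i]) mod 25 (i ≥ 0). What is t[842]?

2

We have t[0] = 17,  t[1] = 17,  t[2] = 2,  t[3] = 7,  t[4] = 2,  t[5] = 2,  t[6] = 12,  t[7] = 17,  t[8] = 12,  t[9] = 12,  t[10] = 22,  t[11] = 2,  t[12] = 22,  t[13] = 22,  t[14] = 7,  t[15] = 12,  t[16] = 7,  t[17] = 7,  t[18] = 17,  t[19] = 22,  t[20] = 17,  t[21] = 17.
The sequence repeats with period 20.
So t[842] = t[0 + ((842-0) mod 20)] = t[2] = 2.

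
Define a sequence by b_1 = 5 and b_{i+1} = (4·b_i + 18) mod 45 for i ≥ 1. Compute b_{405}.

35

b_1 = 5; b_2 = 38; b_3 = 35; b_4 = 23; b_5 = 20; b_6 = 8; b_7 = 5.
Since b_7 = b_1 = 5, the sequence is periodic with period 6.
(405 - 1) mod 6 = 2, so b_{405} = b_3 = 35.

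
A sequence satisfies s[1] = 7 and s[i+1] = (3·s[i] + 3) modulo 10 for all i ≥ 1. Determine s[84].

We have s[1] = 7, s[2] = 4, s[3] = 5, s[4] = 8, s[5] = 7.
Since s[5] = s[1] = 7, the sequence is periodic with period 4.
(84 - 1) mod 4 = 3, so s[84] = s[4] = 8.

8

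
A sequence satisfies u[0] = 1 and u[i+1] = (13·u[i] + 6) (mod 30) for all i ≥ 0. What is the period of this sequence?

We have u[0] = 1,  u[1] = 19,  u[2] = 13,  u[3] = 25,  u[4] = 1.
The sequence repeats with period 4.

4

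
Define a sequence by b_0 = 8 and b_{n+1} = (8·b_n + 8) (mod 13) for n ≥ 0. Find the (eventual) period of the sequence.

4

b_0 = 8,  b_1 = 7,  b_2 = 12,  b_3 = 0,  b_4 = 8.
The sequence repeats with period 4.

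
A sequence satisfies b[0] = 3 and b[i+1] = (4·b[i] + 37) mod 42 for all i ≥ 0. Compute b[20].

23

Computing terms: b[0] = 3, b[1] = 7, b[2] = 23, b[3] = 3.
The sequence repeats with period 3.
So b[20] = b[0 + ((20-0) mod 3)] = b[2] = 23.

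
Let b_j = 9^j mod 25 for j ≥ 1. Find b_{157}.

b_1 = 9, b_2 = 6, b_3 = 4, b_4 = 11, b_5 = 24, b_6 = 16, b_7 = 19, b_8 = 21, b_9 = 14, b_{10} = 1, b_{11} = 9.
The sequence repeats with period 10.
So b_{157} = b_{1 + ((157-1) mod 10)} = b_7 = 19.

19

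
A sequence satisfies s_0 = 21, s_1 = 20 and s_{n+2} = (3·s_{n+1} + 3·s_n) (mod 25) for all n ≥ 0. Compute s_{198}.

13

We have s_0 = 21,  s_1 = 20,  s_2 = 23,  s_3 = 4,  s_4 = 6,  s_5 = 5,  s_6 = 8,  s_7 = 14,  s_8 = 16,  s_9 = 15,  s_{10} = 18,  s_{11} = 24,  s_{12} = 1,  s_{13} = 0,  s_{14} = 3,  s_{15} = 9,  s_{16} = 11,  s_{17} = 10,  s_{18} = 13,  s_{19} = 19,  s_{20} = 21,  s_{21} = 20.
Since (s_{20}, s_{21}) = (s_0, s_1) = (21, 20) (two consecutive terms determine the rest), the sequence is periodic with period 20.
(198 - 0) mod 20 = 18, so s_{198} = s_{18} = 13.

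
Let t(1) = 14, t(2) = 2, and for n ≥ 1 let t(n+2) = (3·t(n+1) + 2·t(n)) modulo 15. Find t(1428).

10

t(1) = 14, t(2) = 2, t(3) = 4, t(4) = 1, t(5) = 11, t(6) = 5, t(7) = 7, t(8) = 1, t(9) = 2, t(10) = 8, t(11) = 13, t(12) = 10, t(13) = 11, t(14) = 8, t(15) = 1, t(16) = 4, t(17) = 14, t(18) = 5, t(19) = 13, t(20) = 4, t(21) = 8, t(22) = 2, t(23) = 7, t(24) = 10, t(25) = 14, t(26) = 2.
Since (t(25), t(26)) = (t(1), t(2)) = (14, 2) (two consecutive terms determine the rest), the sequence is periodic with period 24.
So t(1428) = t(1 + ((1428-1) mod 24)) = t(12) = 10.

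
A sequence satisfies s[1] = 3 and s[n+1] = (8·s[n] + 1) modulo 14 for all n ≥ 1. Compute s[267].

3

s[1] = 3; s[2] = 11; s[3] = 5; s[4] = 13; s[5] = 7; s[6] = 1; s[7] = 9; s[8] = 3.
Since s[8] = s[1] = 3, the sequence is periodic with period 7.
So s[267] = s[1 + ((267-1) mod 7)] = s[1] = 3.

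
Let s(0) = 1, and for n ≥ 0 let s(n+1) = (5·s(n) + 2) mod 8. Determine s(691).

3

Computing terms: s(0) = 1; s(1) = 7; s(2) = 5; s(3) = 3; s(4) = 1.
The sequence repeats with period 4.
So s(691) = s(0 + ((691-0) mod 4)) = s(3) = 3.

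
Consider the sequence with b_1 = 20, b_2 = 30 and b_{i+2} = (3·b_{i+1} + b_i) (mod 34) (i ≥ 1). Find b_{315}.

26

Listing terms: b_1 = 20; b_2 = 30; b_3 = 8; b_4 = 20; b_5 = 0; b_6 = 20; b_7 = 26; b_8 = 30; b_9 = 14; b_{10} = 4; b_{11} = 26; b_{12} = 14; b_{13} = 0; b_{14} = 14; b_{15} = 8; b_{16} = 4; b_{17} = 20; b_{18} = 30.
The sequence repeats with period 16.
(315 - 1) mod 16 = 10, so b_{315} = b_{11} = 26.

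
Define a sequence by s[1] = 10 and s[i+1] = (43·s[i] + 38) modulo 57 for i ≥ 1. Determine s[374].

18

Listing terms: s[1] = 10; s[2] = 12; s[3] = 41; s[4] = 34; s[5] = 18; s[6] = 14; s[7] = 13; s[8] = 27; s[9] = 2; s[10] = 10.
Since s[10] = s[1] = 10, the sequence is periodic with period 9.
So s[374] = s[1 + ((374-1) mod 9)] = s[5] = 18.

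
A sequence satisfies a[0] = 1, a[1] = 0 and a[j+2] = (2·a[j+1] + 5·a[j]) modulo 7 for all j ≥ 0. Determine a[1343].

1

We have a[0] = 1; a[1] = 0; a[2] = 5; a[3] = 3; a[4] = 3; a[5] = 0; a[6] = 1; a[7] = 2; a[8] = 2; a[9] = 0; a[10] = 3; a[11] = 6; a[12] = 6; a[13] = 0; a[14] = 2; a[15] = 4; a[16] = 4; a[17] = 0; a[18] = 6; a[19] = 5; a[20] = 5; a[21] = 0; a[22] = 4; a[23] = 1; a[24] = 1; a[25] = 0.
Since (a[24], a[25]) = (a[0], a[1]) = (1, 0) (two consecutive terms determine the rest), the sequence is periodic with period 24.
(1343 - 0) mod 24 = 23, so a[1343] = a[23] = 1.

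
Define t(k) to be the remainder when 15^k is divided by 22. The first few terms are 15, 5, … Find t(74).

3

Computing terms: t(1) = 15; t(2) = 5; t(3) = 9; t(4) = 3; t(5) = 1; t(6) = 15.
Since t(6) = t(1) = 15, the sequence is periodic with period 5.
So t(74) = t(1 + ((74-1) mod 5)) = t(4) = 3.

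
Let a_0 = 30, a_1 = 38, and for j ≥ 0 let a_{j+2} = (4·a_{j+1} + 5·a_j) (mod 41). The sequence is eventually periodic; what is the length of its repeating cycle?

a_0 = 30; a_1 = 38; a_2 = 15; a_3 = 4; a_4 = 9; a_5 = 15; a_6 = 23; a_7 = 3; a_8 = 4; a_9 = 31; a_{10} = 21; a_{11} = 34; a_{12} = 36; a_{13} = 27; a_{14} = 1; a_{15} = 16; a_{16} = 28; a_{17} = 28; a_{18} = 6; a_{19} = 0; a_{20} = 30; a_{21} = 38.
Since (a_{20}, a_{21}) = (a_0, a_1) = (30, 38) (two consecutive terms determine the rest), the sequence is periodic with period 20.

20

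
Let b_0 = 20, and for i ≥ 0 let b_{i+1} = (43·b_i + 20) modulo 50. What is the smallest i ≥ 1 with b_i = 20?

4

Listing terms: b_0 = 20,  b_1 = 30,  b_2 = 10,  b_3 = 0,  b_4 = 20.
Since b_4 = b_0 = 20, the sequence is periodic with period 4.
The value 20 next appears (with i ≥ 1) at b_4.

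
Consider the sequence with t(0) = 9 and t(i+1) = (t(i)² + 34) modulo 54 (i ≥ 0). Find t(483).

Computing terms: t(0) = 9; t(1) = 7; t(2) = 29; t(3) = 11; t(4) = 47; t(5) = 29.
Since t(5) = t(2) = 29, the sequence is eventually periodic: after a pre-period of length 2 it cycles with period 3.
For i ≥ 2, t(i) depends only on (i - 2) mod 3. (483 - 2) mod 3 = 1, so t(483) = t(3) = 11.

11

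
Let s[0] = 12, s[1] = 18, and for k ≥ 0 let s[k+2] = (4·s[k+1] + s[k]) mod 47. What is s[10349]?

41

Listing terms: s[0] = 12,  s[1] = 18,  s[2] = 37,  s[3] = 25,  s[4] = 43,  s[5] = 9,  s[6] = 32,  s[7] = 43,  s[8] = 16,  s[9] = 13,  s[10] = 21,  s[11] = 3,  s[12] = 33,  s[13] = 41,  s[14] = 9,  s[15] = 30,  s[16] = 35,  s[17] = 29,  s[18] = 10,  s[19] = 22,  s[20] = 4,  s[21] = 38,  s[22] = 15,  s[23] = 4,  s[24] = 31,  s[25] = 34,  s[26] = 26,  s[27] = 44,  s[28] = 14,  s[29] = 6,  s[30] = 38,  s[31] = 17,  s[32] = 12,  s[33] = 18.
Since (s[32], s[33]) = (s[0], s[1]) = (12, 18) (two consecutive terms determine the rest), the sequence is periodic with period 32.
So s[10349] = s[0 + ((10349-0) mod 32)] = s[13] = 41.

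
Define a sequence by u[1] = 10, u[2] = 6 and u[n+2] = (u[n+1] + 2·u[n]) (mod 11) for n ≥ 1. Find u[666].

1

u[1] = 10,  u[2] = 6,  u[3] = 4,  u[4] = 5,  u[5] = 2,  u[6] = 1,  u[7] = 5,  u[8] = 7,  u[9] = 6,  u[10] = 9,  u[11] = 10,  u[12] = 6.
Since (u[11], u[12]) = (u[1], u[2]) = (10, 6) (two consecutive terms determine the rest), the sequence is periodic with period 10.
So u[666] = u[1 + ((666-1) mod 10)] = u[6] = 1.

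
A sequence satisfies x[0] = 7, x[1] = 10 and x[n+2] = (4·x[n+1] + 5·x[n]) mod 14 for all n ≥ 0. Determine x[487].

x[0] = 7; x[1] = 10; x[2] = 5; x[3] = 0; x[4] = 11; x[5] = 2; x[6] = 7; x[7] = 10.
Since (x[6], x[7]) = (x[0], x[1]) = (7, 10) (two consecutive terms determine the rest), the sequence is periodic with period 6.
(487 - 0) mod 6 = 1, so x[487] = x[1] = 10.

10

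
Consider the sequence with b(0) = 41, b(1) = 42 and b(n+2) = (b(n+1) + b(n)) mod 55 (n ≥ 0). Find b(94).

We have b(0) = 41, b(1) = 42, b(2) = 28, b(3) = 15, b(4) = 43, b(5) = 3, b(6) = 46, b(7) = 49, b(8) = 40, b(9) = 34, b(10) = 19, b(11) = 53, b(12) = 17, b(13) = 15, b(14) = 32, b(15) = 47, b(16) = 24, b(17) = 16, b(18) = 40, b(19) = 1, b(20) = 41, b(21) = 42.
Since (b(20), b(21)) = (b(0), b(1)) = (41, 42) (two consecutive terms determine the rest), the sequence is periodic with period 20.
(94 - 0) mod 20 = 14, so b(94) = b(14) = 32.

32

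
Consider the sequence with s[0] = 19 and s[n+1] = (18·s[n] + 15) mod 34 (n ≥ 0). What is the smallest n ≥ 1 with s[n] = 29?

Listing terms: s[0] = 19, s[1] = 17, s[2] = 15, s[3] = 13, s[4] = 11, s[5] = 9, s[6] = 7, s[7] = 5, s[8] = 3, s[9] = 1, s[10] = 33, s[11] = 31, s[12] = 29, s[13] = 27, s[14] = 25, s[15] = 23, s[16] = 21, s[17] = 19.
Since s[17] = s[0] = 19, the sequence is periodic with period 17.
The value 29 first appears (with n ≥ 1) at s[12].

12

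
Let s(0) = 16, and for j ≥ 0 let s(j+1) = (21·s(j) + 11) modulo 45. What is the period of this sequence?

Listing terms: s(0) = 16, s(1) = 32, s(2) = 8, s(3) = 44, s(4) = 35, s(5) = 26, s(6) = 17, s(7) = 8.
Since s(7) = s(2) = 8, the sequence is eventually periodic: after a pre-period of length 2 it cycles with period 5.

5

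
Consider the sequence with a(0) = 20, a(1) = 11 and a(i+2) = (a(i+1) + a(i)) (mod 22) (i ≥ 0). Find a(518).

Listing terms: a(0) = 20,  a(1) = 11,  a(2) = 9,  a(3) = 20,  a(4) = 7,  a(5) = 5,  a(6) = 12,  a(7) = 17,  a(8) = 7,  a(9) = 2,  a(10) = 9,  a(11) = 11,  a(12) = 20,  a(13) = 9,  a(14) = 7,  a(15) = 16,  a(16) = 1,  a(17) = 17,  a(18) = 18,  a(19) = 13,  a(20) = 9,  a(21) = 0,  a(22) = 9,  a(23) = 9,  a(24) = 18,  a(25) = 5,  a(26) = 1,  a(27) = 6,  a(28) = 7,  a(29) = 13,  a(30) = 20,  a(31) = 11.
Since (a(30), a(31)) = (a(0), a(1)) = (20, 11) (two consecutive terms determine the rest), the sequence is periodic with period 30.
So a(518) = a(0 + ((518-0) mod 30)) = a(8) = 7.

7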